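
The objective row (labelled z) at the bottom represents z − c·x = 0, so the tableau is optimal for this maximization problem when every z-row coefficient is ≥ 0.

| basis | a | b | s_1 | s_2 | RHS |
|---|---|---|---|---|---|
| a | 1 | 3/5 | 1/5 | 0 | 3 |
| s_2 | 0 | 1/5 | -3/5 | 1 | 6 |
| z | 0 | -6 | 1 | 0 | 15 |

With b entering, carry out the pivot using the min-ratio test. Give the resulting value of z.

Ratio test on column b — row 1: 3/(3/5) = 5; row 2: 6/(1/5) = 30. Minimum is 5 at row 1 (a leaves); pivot element 3/5.
Pivot on row 1; the z-row RHS becomes 15 − (-6)·5 = 45.

45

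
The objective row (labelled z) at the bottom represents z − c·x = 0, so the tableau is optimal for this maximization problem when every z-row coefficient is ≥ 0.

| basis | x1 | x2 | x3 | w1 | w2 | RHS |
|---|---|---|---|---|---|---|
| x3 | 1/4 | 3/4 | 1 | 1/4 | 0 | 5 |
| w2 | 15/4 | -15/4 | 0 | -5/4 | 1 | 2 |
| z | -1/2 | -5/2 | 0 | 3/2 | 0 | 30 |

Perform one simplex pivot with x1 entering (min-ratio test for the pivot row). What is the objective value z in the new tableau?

454/15

Ratio test on column x1 — row 1: 5/(1/4) = 20; row 2: 2/(15/4) = 8/15. Minimum is 8/15 at row 2 (w2 leaves); pivot element 15/4.
Pivot on row 2; the z-row RHS becomes 30 − (-1/2)·(8/15) = 454/15.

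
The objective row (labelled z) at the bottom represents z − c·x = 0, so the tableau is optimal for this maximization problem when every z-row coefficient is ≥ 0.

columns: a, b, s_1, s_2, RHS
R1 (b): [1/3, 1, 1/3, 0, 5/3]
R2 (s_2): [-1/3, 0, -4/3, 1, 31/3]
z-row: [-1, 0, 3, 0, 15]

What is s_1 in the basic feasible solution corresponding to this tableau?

s_1 is not in the basis, so in the current basic feasible solution s_1 = 0.

0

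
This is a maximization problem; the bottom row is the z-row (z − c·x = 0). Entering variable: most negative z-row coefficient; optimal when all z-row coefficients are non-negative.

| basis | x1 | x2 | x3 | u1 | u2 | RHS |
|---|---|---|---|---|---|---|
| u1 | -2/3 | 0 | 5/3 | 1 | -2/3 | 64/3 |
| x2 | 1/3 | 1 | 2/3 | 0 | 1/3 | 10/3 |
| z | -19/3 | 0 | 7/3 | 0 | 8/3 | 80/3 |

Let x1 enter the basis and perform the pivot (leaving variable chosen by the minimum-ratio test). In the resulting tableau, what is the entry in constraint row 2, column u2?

Ratio test on column x1 — row 1: entry -2/3 ≤ 0; row 2: (10/3)/(1/3) = 10. Minimum is 10 at row 2 (x2 leaves); pivot element 1/3.
Divide row 2 by 1/3; eliminate column x1 from the other rows.
In the new row 2, the u2 entry is the old entry divided by the pivot: (1/3)/(1/3) = 1.

1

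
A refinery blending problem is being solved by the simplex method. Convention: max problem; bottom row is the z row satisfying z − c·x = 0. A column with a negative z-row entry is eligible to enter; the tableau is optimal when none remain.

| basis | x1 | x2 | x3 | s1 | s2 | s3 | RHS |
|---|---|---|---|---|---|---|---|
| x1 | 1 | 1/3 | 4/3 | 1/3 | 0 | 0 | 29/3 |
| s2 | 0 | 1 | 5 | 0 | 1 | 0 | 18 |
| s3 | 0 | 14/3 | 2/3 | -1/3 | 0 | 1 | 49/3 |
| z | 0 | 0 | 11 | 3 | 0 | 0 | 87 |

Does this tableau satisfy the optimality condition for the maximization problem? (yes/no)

yes

Every z-row coefficient is ≥ 0, so the tableau is optimal.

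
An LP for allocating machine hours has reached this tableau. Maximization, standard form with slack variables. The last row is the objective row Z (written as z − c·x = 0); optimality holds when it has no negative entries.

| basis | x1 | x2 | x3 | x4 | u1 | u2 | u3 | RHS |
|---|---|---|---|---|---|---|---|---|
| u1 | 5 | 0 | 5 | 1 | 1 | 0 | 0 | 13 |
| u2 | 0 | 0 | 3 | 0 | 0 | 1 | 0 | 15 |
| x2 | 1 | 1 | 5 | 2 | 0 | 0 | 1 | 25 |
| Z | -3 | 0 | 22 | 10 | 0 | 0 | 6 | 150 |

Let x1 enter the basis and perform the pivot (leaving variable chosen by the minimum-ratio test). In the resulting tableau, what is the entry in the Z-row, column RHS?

789/5

Ratio test on column x1 — row 1: 13/5 = 13/5; row 2: entry 0 ≤ 0; row 3: 25/1 = 25. Minimum is 13/5 at row 1 (u1 leaves); pivot element 5.
Divide row 1 by 5; eliminate column x1 from the other rows.
Z-row update in column RHS: 150 − (-3)·(13/5) = 789/5.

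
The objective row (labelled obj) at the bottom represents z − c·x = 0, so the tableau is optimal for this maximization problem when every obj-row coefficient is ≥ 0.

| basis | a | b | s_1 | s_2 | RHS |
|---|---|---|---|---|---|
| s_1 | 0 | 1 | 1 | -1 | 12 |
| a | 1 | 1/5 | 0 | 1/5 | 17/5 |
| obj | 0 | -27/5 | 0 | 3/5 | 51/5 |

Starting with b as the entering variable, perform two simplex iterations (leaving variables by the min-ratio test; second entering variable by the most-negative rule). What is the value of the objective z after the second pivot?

Ratio test on column b — row 1: 12/1 = 12; row 2: (17/5)/(1/5) = 17. Minimum is 12 at row 1 (s_1 leaves); pivot element 1.
Pivot on row 1; the obj-row RHS becomes 51/5 − (-27/5)·12 = 75.
Next entering variable (most negative obj-row entry -24/5): s_2.
Ratio test on column s_2 — row 1: entry -1 ≤ 0; row 2: 1/(2/5) = 5/2. Minimum is 5/2 at row 2 (a leaves); pivot element 2/5.
After the second pivot the obj-row RHS is 75 − (-24/5)·(5/2) = 87.

87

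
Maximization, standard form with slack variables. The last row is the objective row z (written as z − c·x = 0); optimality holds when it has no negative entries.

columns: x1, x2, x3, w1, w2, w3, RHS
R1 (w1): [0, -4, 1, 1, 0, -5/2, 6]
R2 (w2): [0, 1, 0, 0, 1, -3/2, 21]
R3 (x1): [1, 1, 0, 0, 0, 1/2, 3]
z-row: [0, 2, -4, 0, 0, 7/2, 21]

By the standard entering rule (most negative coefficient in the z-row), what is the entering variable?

Negative z-row entries: x3: -4.
The most negative is -4 in column x3, so x3 enters.

x3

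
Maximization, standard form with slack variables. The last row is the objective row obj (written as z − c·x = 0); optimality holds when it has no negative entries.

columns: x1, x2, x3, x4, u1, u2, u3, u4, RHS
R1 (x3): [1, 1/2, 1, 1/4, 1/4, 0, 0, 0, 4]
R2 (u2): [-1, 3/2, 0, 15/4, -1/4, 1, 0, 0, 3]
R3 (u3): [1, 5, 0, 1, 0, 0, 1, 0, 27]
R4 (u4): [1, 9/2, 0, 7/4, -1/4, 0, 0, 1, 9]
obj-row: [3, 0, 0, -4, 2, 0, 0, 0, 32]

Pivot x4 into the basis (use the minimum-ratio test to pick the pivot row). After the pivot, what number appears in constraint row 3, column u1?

1/15

Ratio test on column x4 — row 1: 4/(1/4) = 16; row 2: 3/(15/4) = 4/5; row 3: 27/1 = 27; row 4: 9/(7/4) = 36/7. Minimum is 4/5 at row 2 (u2 leaves); pivot element 15/4.
Divide row 2 by 15/4; eliminate column x4 from the other rows.
Row 3 update in column u1: 0 − 1·(-1/15) = 1/15.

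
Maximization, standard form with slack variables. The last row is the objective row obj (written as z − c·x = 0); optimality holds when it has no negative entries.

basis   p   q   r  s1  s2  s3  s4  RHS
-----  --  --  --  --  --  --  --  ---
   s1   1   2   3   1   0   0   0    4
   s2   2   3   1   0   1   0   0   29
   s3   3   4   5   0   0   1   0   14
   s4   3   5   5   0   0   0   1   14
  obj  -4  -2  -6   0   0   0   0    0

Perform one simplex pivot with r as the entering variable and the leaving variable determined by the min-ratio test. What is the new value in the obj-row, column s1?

2

Ratio test on column r — row 1: 4/3 = 4/3; row 2: 29/1 = 29; row 3: 14/5 = 14/5; row 4: 14/5 = 14/5. Minimum is 4/3 at row 1 (s1 leaves); pivot element 3.
Divide row 1 by 3; eliminate column r from the other rows.
obj-row update in column s1: 0 − (-6)·(1/3) = 2.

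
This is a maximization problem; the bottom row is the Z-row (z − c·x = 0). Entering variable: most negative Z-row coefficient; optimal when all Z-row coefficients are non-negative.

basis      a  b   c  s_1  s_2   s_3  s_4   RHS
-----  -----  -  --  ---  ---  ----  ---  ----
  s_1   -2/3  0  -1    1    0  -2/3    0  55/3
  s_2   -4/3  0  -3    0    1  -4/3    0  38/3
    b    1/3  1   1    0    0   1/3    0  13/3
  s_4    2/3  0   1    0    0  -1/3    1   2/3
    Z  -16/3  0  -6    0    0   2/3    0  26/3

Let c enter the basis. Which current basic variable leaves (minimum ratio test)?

s_4

Column c entries and ratios — s_1: -1 ≤ 0, skip; s_2: -3 ≤ 0, skip; b: (13/3)/1 = 13/3; s_4: (2/3)/1 = 2/3.
Smallest ratio is 2/3 in the row of s_4, so s_4 leaves.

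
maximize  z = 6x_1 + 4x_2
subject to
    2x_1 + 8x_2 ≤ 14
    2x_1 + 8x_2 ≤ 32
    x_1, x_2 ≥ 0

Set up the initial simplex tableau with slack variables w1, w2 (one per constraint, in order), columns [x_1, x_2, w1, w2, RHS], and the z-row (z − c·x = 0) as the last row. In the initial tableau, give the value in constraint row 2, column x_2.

Constraint 2 has coefficient 8 on x_2.

8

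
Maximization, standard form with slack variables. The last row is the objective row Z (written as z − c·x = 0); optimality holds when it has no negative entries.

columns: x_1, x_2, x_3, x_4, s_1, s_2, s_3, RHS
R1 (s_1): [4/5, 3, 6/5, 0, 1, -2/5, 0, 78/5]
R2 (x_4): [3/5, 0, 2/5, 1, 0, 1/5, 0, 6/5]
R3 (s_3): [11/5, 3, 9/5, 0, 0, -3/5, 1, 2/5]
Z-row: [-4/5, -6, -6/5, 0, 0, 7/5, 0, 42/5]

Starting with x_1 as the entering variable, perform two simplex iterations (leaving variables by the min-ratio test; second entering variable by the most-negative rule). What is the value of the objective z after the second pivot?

Ratio test on column x_1 — row 1: (78/5)/(4/5) = 39/2; row 2: (6/5)/(3/5) = 2; row 3: (2/5)/(11/5) = 2/11. Minimum is 2/11 at row 3 (s_3 leaves); pivot element 11/5.
Pivot on row 3; the Z-row RHS becomes 42/5 − (-4/5)·(2/11) = 94/11.
Next entering variable (most negative Z-row entry -54/11): x_2.
Ratio test on column x_2 — row 1: (170/11)/(21/11) = 170/21; row 2: entry -9/11 ≤ 0; row 3: (2/11)/(15/11) = 2/15. Minimum is 2/15 at row 3 (x_1 leaves); pivot element 15/11.
After the second pivot the Z-row RHS is 94/11 − (-54/11)·(2/15) = 46/5.

46/5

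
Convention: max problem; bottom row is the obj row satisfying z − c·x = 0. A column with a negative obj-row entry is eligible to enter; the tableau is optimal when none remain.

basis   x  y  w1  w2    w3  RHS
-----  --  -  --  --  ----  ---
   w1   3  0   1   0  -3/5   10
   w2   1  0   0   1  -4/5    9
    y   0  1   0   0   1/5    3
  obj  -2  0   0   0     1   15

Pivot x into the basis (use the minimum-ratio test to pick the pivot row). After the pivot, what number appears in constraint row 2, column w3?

Ratio test on column x — row 1: 10/3 = 10/3; row 2: 9/1 = 9; row 3: entry 0 ≤ 0. Minimum is 10/3 at row 1 (w1 leaves); pivot element 3.
Divide row 1 by 3; eliminate column x from the other rows.
Row 2 update in column w3: -4/5 − 1·(-1/5) = -3/5.

-3/5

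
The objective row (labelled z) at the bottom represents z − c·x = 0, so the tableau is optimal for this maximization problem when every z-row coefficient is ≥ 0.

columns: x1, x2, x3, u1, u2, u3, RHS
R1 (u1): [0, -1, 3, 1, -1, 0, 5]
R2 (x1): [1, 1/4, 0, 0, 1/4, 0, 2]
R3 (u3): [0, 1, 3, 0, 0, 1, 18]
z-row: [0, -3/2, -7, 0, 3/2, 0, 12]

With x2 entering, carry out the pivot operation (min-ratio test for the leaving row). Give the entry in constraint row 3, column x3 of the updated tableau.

3

Ratio test on column x2 — row 1: entry -1 ≤ 0; row 2: 2/(1/4) = 8; row 3: 18/1 = 18. Minimum is 8 at row 2 (x1 leaves); pivot element 1/4.
Divide row 2 by 1/4; eliminate column x2 from the other rows.
Row 3 update in column x3: 3 − 1·0 = 3.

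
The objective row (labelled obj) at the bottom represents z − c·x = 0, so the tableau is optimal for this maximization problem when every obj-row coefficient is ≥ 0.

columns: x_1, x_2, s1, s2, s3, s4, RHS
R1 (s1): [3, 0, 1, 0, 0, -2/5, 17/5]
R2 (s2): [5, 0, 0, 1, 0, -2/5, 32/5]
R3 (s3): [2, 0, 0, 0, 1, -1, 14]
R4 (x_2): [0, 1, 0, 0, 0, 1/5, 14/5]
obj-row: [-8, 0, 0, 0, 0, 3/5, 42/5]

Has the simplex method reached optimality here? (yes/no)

no

The obj-row has a negative entry -8 in column x_1, so it is not optimal.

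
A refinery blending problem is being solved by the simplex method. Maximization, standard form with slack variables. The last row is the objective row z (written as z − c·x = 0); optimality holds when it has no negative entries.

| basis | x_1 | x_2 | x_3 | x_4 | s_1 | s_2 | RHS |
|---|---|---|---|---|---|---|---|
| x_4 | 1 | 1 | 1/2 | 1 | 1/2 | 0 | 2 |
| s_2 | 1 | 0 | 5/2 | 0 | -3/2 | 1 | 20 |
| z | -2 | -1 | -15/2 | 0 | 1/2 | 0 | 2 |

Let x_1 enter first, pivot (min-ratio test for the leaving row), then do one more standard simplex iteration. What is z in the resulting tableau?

32

Ratio test on column x_1 — row 1: 2/1 = 2; row 2: 20/1 = 20. Minimum is 2 at row 1 (x_4 leaves); pivot element 1.
Pivot on row 1; the z-row RHS becomes 2 − (-2)·2 = 6.
Next entering variable (most negative z-row entry -13/2): x_3.
Ratio test on column x_3 — row 1: 2/(1/2) = 4; row 2: 18/2 = 9. Minimum is 4 at row 1 (x_1 leaves); pivot element 1/2.
After the second pivot the z-row RHS is 6 − (-13/2)·4 = 32.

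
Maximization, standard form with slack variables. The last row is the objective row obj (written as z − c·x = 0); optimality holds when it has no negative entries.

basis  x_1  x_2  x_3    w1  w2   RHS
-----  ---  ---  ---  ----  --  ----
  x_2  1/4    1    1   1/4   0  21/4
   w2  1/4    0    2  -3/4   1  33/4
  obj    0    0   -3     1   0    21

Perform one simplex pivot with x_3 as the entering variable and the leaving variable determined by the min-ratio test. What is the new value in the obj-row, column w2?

Ratio test on column x_3 — row 1: (21/4)/1 = 21/4; row 2: (33/4)/2 = 33/8. Minimum is 33/8 at row 2 (w2 leaves); pivot element 2.
Divide row 2 by 2; eliminate column x_3 from the other rows.
obj-row update in column w2: 0 − (-3)·(1/2) = 3/2.

3/2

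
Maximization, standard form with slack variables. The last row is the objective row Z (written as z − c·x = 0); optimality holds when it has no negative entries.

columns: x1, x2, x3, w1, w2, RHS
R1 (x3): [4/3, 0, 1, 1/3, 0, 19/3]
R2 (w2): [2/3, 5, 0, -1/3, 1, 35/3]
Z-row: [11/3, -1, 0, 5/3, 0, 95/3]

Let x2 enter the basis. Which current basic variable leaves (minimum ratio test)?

w2

Column x2 entries and ratios — x3: 0 ≤ 0, skip; w2: (35/3)/5 = 7/3.
Smallest ratio is 7/3 in the row of w2, so w2 leaves.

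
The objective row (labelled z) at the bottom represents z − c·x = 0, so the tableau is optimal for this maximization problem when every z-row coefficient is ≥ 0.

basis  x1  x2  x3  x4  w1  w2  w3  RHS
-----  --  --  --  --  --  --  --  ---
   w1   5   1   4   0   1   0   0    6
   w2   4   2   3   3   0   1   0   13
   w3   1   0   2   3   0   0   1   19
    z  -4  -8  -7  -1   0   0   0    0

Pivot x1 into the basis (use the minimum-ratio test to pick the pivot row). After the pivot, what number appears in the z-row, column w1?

Ratio test on column x1 — row 1: 6/5 = 6/5; row 2: 13/4 = 13/4; row 3: 19/1 = 19. Minimum is 6/5 at row 1 (w1 leaves); pivot element 5.
Divide row 1 by 5; eliminate column x1 from the other rows.
z-row update in column w1: 0 − (-4)·(1/5) = 4/5.

4/5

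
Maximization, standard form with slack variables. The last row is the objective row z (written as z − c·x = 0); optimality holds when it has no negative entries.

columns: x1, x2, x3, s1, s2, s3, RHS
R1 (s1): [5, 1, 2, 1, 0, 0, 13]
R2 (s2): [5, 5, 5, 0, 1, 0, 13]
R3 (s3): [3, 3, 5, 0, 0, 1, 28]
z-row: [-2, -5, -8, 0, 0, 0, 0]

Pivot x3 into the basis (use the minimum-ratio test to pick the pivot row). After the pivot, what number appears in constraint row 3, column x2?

-2

Ratio test on column x3 — row 1: 13/2 = 13/2; row 2: 13/5 = 13/5; row 3: 28/5 = 28/5. Minimum is 13/5 at row 2 (s2 leaves); pivot element 5.
Divide row 2 by 5; eliminate column x3 from the other rows.
Row 3 update in column x2: 3 − 5·1 = -2.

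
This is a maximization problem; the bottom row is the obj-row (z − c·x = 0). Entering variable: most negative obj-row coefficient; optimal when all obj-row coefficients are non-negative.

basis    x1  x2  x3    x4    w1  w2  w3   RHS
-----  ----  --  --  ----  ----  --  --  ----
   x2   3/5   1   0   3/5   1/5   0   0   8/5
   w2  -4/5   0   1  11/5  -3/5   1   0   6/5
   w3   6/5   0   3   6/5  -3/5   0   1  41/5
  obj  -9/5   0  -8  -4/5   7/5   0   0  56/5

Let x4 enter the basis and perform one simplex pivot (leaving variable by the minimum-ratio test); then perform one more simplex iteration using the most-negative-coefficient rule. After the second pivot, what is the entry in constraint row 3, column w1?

6/5

Ratio test on column x4 — row 1: (8/5)/(3/5) = 8/3; row 2: (6/5)/(11/5) = 6/11; row 3: (41/5)/(6/5) = 41/6. Minimum is 6/11 at row 2 (w2 leaves); pivot element 11/5.
Divide row 2 by 11/5; eliminate column x4 from the other rows.
Second iteration: most negative obj-row entry is -84/11 in column x3, so x3 enters.
Ratio test on column x3 — row 1: entry -3/11 ≤ 0; row 2: (6/11)/(5/11) = 6/5; row 3: (83/11)/(27/11) = 83/27. Minimum is 6/5 at row 2 (x4 leaves); pivot element 5/11.
Divide row 2 by 5/11; eliminate column x3 from the other rows.
After both pivots, the entry at constraint row 3, column w1 is 6/5.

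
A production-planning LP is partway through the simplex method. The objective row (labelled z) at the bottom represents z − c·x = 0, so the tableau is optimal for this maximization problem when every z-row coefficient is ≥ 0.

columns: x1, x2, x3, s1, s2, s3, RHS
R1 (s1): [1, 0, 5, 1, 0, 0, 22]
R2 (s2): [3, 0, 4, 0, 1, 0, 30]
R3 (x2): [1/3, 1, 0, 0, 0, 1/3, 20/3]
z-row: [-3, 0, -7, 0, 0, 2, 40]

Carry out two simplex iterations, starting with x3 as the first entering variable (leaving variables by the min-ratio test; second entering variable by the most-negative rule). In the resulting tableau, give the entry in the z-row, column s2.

Ratio test on column x3 — row 1: 22/5 = 22/5; row 2: 30/4 = 15/2; row 3: entry 0 ≤ 0. Minimum is 22/5 at row 1 (s1 leaves); pivot element 5.
Divide row 1 by 5; eliminate column x3 from the other rows.
Second iteration: most negative z-row entry is -8/5 in column x1, so x1 enters.
Ratio test on column x1 — row 1: (22/5)/(1/5) = 22; row 2: (62/5)/(11/5) = 62/11; row 3: (20/3)/(1/3) = 20. Minimum is 62/11 at row 2 (s2 leaves); pivot element 11/5.
Divide row 2 by 11/5; eliminate column x1 from the other rows.
After both pivots, the entry at the z-row, column s2 is 8/11.

8/11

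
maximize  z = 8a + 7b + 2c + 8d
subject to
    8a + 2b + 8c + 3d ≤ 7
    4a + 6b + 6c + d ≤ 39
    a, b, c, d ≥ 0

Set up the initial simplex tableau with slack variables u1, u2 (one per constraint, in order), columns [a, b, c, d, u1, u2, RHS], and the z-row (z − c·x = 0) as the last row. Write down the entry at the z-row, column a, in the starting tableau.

The z-row carries the negated objective coefficients: the a entry is -8.

-8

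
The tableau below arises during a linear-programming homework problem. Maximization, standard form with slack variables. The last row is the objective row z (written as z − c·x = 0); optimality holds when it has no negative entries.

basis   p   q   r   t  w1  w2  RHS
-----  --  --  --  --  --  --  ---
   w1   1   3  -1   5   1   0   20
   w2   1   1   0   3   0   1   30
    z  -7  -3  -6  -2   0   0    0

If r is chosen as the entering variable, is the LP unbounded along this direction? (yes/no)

Every constraint-row entry in column r is ≤ 0, so increasing r is unbounded.

yes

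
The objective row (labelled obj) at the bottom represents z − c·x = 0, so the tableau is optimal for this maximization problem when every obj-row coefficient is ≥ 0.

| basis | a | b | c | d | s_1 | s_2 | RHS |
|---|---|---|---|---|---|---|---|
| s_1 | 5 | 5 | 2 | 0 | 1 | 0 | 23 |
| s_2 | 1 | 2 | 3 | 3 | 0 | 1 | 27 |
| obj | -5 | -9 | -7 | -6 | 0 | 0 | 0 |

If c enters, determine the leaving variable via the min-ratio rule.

Column c entries and ratios — s_1: 23/2 = 23/2; s_2: 27/3 = 9.
Smallest ratio is 9 in the row of s_2, so s_2 leaves.

s_2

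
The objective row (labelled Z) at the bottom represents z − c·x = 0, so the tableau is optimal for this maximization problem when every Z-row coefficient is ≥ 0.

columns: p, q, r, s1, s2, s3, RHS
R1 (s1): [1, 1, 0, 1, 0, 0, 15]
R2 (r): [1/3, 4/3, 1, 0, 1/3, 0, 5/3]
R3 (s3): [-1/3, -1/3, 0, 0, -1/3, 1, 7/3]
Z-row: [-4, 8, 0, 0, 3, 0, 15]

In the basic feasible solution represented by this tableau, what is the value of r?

r is basic (row 2); its value is the RHS of that row, 5/3.

5/3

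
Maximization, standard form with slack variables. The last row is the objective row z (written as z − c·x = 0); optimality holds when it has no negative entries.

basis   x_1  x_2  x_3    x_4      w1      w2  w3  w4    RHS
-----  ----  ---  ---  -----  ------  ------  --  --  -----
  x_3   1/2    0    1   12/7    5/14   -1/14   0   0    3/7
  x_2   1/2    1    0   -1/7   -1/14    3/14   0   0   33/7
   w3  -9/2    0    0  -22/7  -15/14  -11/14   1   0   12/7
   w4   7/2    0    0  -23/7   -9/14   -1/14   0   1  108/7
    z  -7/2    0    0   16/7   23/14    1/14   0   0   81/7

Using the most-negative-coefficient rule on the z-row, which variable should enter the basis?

x_1

Negative z-row entries: x_1: -7/2.
The most negative is -7/2 in column x_1, so x_1 enters.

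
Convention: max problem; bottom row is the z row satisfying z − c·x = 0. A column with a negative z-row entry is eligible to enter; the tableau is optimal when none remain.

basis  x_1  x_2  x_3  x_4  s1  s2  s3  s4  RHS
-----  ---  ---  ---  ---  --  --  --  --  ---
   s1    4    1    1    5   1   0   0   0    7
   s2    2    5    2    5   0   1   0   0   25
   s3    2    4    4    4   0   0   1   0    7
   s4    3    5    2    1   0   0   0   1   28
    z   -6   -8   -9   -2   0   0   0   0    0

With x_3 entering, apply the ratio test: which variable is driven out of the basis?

Column x_3 entries and ratios — s1: 7/1 = 7; s2: 25/2 = 25/2; s3: 7/4 = 7/4; s4: 28/2 = 14.
Smallest ratio is 7/4 in the row of s3, so s3 leaves.

s3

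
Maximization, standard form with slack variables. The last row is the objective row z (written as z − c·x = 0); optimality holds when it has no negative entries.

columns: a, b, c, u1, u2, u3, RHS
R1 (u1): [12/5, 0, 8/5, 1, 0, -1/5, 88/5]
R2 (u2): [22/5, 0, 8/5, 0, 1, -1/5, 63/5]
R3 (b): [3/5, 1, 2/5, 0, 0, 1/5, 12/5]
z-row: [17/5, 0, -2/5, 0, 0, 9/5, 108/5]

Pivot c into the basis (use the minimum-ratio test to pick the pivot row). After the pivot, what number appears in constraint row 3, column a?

Ratio test on column c — row 1: (88/5)/(8/5) = 11; row 2: (63/5)/(8/5) = 63/8; row 3: (12/5)/(2/5) = 6. Minimum is 6 at row 3 (b leaves); pivot element 2/5.
Divide row 3 by 2/5; eliminate column c from the other rows.
In the new row 3, the a entry is the old entry divided by the pivot: (3/5)/(2/5) = 3/2.

3/2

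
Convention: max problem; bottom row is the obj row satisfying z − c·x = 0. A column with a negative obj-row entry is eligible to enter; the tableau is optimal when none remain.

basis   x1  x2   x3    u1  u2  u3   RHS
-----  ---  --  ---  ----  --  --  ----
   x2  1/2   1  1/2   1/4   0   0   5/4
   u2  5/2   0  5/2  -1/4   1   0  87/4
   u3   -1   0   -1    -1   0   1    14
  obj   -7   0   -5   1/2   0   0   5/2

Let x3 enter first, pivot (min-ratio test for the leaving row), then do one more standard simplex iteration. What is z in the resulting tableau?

20

Ratio test on column x3 — row 1: (5/4)/(1/2) = 5/2; row 2: (87/4)/(5/2) = 87/10; row 3: entry -1 ≤ 0. Minimum is 5/2 at row 1 (x2 leaves); pivot element 1/2.
Pivot on row 1; the obj-row RHS becomes 5/2 − (-5)·(5/2) = 15.
Next entering variable (most negative obj-row entry -2): x1.
Ratio test on column x1 — row 1: (5/2)/1 = 5/2; row 2: entry 0 ≤ 0; row 3: entry 0 ≤ 0. Minimum is 5/2 at row 1 (x3 leaves); pivot element 1.
After the second pivot the obj-row RHS is 15 − (-2)·(5/2) = 20.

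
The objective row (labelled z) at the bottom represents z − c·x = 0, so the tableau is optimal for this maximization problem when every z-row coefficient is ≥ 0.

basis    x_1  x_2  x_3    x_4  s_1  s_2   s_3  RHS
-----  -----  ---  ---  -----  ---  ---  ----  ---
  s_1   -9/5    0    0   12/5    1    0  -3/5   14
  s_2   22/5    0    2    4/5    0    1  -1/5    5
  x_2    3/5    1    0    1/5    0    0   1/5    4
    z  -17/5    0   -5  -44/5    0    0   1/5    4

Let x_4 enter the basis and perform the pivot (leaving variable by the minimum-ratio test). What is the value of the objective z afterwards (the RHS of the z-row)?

Ratio test on column x_4 — row 1: 14/(12/5) = 35/6; row 2: 5/(4/5) = 25/4; row 3: 4/(1/5) = 20. Minimum is 35/6 at row 1 (s_1 leaves); pivot element 12/5.
Pivot on row 1; the z-row RHS becomes 4 − (-44/5)·(35/6) = 166/3.

166/3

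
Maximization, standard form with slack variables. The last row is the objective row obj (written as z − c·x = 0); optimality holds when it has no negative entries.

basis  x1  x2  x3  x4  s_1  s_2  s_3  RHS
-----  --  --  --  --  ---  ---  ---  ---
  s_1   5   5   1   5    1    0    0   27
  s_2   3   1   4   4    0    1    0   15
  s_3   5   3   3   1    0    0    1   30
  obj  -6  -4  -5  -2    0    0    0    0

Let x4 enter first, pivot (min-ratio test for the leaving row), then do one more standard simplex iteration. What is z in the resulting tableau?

Ratio test on column x4 — row 1: 27/5 = 27/5; row 2: 15/4 = 15/4; row 3: 30/1 = 30. Minimum is 15/4 at row 2 (s_2 leaves); pivot element 4.
Pivot on row 2; the obj-row RHS becomes 0 − (-2)·(15/4) = 15/2.
Next entering variable (most negative obj-row entry -9/2): x1.
Ratio test on column x1 — row 1: (33/4)/(5/4) = 33/5; row 2: (15/4)/(3/4) = 5; row 3: (105/4)/(17/4) = 105/17. Minimum is 5 at row 2 (x4 leaves); pivot element 3/4.
After the second pivot the obj-row RHS is 15/2 − (-9/2)·5 = 30.

30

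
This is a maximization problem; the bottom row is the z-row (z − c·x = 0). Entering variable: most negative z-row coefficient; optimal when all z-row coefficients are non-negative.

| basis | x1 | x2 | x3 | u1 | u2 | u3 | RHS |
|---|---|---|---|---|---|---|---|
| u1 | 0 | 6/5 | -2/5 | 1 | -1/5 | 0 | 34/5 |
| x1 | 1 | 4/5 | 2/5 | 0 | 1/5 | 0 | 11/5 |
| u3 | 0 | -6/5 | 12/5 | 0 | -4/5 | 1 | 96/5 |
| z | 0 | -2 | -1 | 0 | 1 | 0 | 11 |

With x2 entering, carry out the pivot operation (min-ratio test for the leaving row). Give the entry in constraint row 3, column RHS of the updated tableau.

Ratio test on column x2 — row 1: (34/5)/(6/5) = 17/3; row 2: (11/5)/(4/5) = 11/4; row 3: entry -6/5 ≤ 0. Minimum is 11/4 at row 2 (x1 leaves); pivot element 4/5.
Divide row 2 by 4/5; eliminate column x2 from the other rows.
Row 3 update in column RHS: 96/5 − (-6/5)·(11/4) = 45/2.

45/2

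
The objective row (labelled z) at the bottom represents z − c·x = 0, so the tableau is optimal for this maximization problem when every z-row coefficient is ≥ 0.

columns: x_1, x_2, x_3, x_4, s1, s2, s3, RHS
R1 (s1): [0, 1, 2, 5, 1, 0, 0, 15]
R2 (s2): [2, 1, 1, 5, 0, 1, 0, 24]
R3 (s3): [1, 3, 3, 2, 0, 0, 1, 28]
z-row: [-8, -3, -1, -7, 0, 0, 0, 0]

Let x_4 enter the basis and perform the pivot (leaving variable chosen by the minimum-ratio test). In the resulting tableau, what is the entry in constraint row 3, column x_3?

Ratio test on column x_4 — row 1: 15/5 = 3; row 2: 24/5 = 24/5; row 3: 28/2 = 14. Minimum is 3 at row 1 (s1 leaves); pivot element 5.
Divide row 1 by 5; eliminate column x_4 from the other rows.
Row 3 update in column x_3: 3 − 2·(2/5) = 11/5.

11/5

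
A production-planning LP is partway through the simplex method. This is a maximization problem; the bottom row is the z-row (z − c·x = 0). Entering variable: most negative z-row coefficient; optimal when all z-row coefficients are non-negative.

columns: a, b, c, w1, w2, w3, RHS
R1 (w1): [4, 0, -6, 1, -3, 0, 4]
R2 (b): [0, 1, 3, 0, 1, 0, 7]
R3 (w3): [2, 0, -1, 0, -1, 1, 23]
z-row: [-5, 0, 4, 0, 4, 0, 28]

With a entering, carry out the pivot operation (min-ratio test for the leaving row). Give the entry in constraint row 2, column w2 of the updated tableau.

Ratio test on column a — row 1: 4/4 = 1; row 2: entry 0 ≤ 0; row 3: 23/2 = 23/2. Minimum is 1 at row 1 (w1 leaves); pivot element 4.
Divide row 1 by 4; eliminate column a from the other rows.
Row 2 update in column w2: 1 − 0·(-3/4) = 1.

1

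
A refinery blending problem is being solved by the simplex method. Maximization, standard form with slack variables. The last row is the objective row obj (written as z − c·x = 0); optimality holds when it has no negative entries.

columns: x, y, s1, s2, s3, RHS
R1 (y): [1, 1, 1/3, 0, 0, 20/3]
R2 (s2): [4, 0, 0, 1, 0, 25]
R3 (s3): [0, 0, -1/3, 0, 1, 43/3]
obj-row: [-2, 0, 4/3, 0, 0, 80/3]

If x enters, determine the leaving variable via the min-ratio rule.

s2

Column x entries and ratios — y: (20/3)/1 = 20/3; s2: 25/4 = 25/4; s3: 0 ≤ 0, skip.
Smallest ratio is 25/4 in the row of s2, so s2 leaves.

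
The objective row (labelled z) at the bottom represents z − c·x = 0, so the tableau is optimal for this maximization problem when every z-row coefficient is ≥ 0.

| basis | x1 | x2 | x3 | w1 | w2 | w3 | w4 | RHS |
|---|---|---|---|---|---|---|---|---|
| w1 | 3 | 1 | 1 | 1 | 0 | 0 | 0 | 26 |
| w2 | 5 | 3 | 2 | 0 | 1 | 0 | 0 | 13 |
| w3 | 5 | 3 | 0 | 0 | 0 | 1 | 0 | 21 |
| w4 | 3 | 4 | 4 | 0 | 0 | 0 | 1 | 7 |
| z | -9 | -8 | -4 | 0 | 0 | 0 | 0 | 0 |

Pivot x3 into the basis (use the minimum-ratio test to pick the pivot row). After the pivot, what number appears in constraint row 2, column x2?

1

Ratio test on column x3 — row 1: 26/1 = 26; row 2: 13/2 = 13/2; row 3: entry 0 ≤ 0; row 4: 7/4 = 7/4. Minimum is 7/4 at row 4 (w4 leaves); pivot element 4.
Divide row 4 by 4; eliminate column x3 from the other rows.
Row 2 update in column x2: 3 − 2·1 = 1.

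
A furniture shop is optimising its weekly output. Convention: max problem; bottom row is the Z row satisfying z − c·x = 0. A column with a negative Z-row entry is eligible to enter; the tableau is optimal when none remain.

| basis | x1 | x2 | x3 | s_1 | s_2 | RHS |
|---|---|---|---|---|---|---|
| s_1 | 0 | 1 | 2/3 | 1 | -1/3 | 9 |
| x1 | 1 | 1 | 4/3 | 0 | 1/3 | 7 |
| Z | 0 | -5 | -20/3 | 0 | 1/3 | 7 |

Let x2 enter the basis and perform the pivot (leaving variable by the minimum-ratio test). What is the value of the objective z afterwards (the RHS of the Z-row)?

42

Ratio test on column x2 — row 1: 9/1 = 9; row 2: 7/1 = 7. Minimum is 7 at row 2 (x1 leaves); pivot element 1.
Pivot on row 2; the Z-row RHS becomes 7 − (-5)·7 = 42.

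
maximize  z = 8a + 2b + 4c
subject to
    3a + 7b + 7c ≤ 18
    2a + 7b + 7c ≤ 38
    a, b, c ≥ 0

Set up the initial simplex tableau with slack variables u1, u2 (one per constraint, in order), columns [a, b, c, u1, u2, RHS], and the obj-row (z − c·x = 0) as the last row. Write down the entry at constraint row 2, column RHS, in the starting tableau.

The RHS of constraint 2 is b_2 = 38.

38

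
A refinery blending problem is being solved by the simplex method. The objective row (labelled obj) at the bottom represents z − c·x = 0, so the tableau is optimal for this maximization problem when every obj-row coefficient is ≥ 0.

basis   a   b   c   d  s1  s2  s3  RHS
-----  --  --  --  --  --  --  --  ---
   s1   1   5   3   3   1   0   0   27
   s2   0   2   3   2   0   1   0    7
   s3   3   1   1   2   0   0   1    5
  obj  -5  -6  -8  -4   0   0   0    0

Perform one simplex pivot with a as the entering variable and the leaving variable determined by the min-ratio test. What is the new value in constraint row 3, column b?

Ratio test on column a — row 1: 27/1 = 27; row 2: entry 0 ≤ 0; row 3: 5/3 = 5/3. Minimum is 5/3 at row 3 (s3 leaves); pivot element 3.
Divide row 3 by 3; eliminate column a from the other rows.
In the new row 3, the b entry is the old entry divided by the pivot: 1/3 = 1/3.

1/3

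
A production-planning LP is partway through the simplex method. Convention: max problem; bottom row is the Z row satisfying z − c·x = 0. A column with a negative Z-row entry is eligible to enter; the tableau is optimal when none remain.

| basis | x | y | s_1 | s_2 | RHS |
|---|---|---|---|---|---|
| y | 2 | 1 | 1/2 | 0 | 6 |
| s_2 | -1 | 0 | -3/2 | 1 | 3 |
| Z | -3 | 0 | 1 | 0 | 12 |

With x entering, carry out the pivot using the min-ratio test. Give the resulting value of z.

Ratio test on column x — row 1: 6/2 = 3; row 2: entry -1 ≤ 0. Minimum is 3 at row 1 (y leaves); pivot element 2.
Pivot on row 1; the Z-row RHS becomes 12 − (-3)·3 = 21.

21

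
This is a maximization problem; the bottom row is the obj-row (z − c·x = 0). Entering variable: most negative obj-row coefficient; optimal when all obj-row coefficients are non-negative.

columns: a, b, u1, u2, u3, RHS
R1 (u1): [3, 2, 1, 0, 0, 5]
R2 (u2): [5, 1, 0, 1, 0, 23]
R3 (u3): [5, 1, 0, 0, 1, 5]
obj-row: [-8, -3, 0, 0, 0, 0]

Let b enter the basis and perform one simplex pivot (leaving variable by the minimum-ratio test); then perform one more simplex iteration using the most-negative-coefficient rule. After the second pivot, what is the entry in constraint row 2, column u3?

-1

Ratio test on column b — row 1: 5/2 = 5/2; row 2: 23/1 = 23; row 3: 5/1 = 5. Minimum is 5/2 at row 1 (u1 leaves); pivot element 2.
Divide row 1 by 2; eliminate column b from the other rows.
Second iteration: most negative obj-row entry is -7/2 in column a, so a enters.
Ratio test on column a — row 1: (5/2)/(3/2) = 5/3; row 2: (41/2)/(7/2) = 41/7; row 3: (5/2)/(7/2) = 5/7. Minimum is 5/7 at row 3 (u3 leaves); pivot element 7/2.
Divide row 3 by 7/2; eliminate column a from the other rows.
After both pivots, the entry at constraint row 2, column u3 is -1.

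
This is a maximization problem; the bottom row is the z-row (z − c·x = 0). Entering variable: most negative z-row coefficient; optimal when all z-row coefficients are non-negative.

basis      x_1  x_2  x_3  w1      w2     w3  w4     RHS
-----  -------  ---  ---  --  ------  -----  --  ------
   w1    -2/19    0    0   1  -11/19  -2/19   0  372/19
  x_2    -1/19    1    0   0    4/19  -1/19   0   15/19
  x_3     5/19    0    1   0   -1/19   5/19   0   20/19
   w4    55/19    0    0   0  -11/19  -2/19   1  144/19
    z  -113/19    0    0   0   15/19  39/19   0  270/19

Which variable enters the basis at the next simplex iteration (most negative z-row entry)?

Negative z-row entries: x_1: -113/19.
The most negative is -113/19 in column x_1, so x_1 enters.

x_1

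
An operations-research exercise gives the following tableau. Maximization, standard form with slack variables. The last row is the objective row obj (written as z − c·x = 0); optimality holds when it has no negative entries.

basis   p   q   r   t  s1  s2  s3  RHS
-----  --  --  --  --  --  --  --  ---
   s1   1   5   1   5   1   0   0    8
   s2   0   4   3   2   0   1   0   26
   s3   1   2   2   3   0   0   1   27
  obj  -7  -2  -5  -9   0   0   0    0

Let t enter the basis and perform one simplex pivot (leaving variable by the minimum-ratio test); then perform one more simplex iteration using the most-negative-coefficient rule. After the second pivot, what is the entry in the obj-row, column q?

Ratio test on column t — row 1: 8/5 = 8/5; row 2: 26/2 = 13; row 3: 27/3 = 9. Minimum is 8/5 at row 1 (s1 leaves); pivot element 5.
Divide row 1 by 5; eliminate column t from the other rows.
Second iteration: most negative obj-row entry is -26/5 in column p, so p enters.
Ratio test on column p — row 1: (8/5)/(1/5) = 8; row 2: entry -2/5 ≤ 0; row 3: (111/5)/(2/5) = 111/2. Minimum is 8 at row 1 (t leaves); pivot element 1/5.
Divide row 1 by 1/5; eliminate column p from the other rows.
After both pivots, the entry at the obj-row, column q is 33.

33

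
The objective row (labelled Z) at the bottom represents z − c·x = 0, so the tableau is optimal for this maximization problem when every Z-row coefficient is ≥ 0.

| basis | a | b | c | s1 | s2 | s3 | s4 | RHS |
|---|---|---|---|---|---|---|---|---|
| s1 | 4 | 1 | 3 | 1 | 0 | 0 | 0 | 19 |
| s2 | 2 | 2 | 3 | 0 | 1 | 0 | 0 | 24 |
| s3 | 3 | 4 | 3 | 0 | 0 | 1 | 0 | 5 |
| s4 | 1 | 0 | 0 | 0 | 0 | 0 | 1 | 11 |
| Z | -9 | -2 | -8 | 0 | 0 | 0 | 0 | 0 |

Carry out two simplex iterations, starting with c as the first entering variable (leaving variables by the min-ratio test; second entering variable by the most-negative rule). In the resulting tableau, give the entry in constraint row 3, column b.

Ratio test on column c — row 1: 19/3 = 19/3; row 2: 24/3 = 8; row 3: 5/3 = 5/3; row 4: entry 0 ≤ 0. Minimum is 5/3 at row 3 (s3 leaves); pivot element 3.
Divide row 3 by 3; eliminate column c from the other rows.
Second iteration: most negative Z-row entry is -1 in column a, so a enters.
Ratio test on column a — row 1: 14/1 = 14; row 2: entry -1 ≤ 0; row 3: (5/3)/1 = 5/3; row 4: 11/1 = 11. Minimum is 5/3 at row 3 (c leaves); pivot element 1.
Divide row 3 by 1; eliminate column a from the other rows.
After both pivots, the entry at constraint row 3, column b is 4/3.

4/3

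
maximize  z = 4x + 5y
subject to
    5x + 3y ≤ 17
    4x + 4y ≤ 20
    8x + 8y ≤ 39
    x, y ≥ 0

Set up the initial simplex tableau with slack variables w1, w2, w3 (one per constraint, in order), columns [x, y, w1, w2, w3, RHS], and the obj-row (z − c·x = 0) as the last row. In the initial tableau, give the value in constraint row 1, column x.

5

Constraint 1 has coefficient 5 on x.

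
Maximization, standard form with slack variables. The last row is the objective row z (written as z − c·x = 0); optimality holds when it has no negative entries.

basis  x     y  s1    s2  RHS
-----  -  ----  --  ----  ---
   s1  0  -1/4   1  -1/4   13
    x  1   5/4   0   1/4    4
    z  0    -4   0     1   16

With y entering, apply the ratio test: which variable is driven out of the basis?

x

Column y entries and ratios — s1: -1/4 ≤ 0, skip; x: 4/(5/4) = 16/5.
Smallest ratio is 16/5 in the row of x, so x leaves.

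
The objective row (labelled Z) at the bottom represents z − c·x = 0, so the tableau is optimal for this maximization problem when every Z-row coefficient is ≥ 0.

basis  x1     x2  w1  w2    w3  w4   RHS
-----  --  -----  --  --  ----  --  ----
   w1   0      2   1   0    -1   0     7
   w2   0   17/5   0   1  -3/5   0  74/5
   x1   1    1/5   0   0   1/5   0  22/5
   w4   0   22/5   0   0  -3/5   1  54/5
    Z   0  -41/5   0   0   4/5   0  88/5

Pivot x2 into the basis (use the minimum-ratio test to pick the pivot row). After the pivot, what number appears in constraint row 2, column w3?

Ratio test on column x2 — row 1: 7/2 = 7/2; row 2: (74/5)/(17/5) = 74/17; row 3: (22/5)/(1/5) = 22; row 4: (54/5)/(22/5) = 27/11. Minimum is 27/11 at row 4 (w4 leaves); pivot element 22/5.
Divide row 4 by 22/5; eliminate column x2 from the other rows.
Row 2 update in column w3: -3/5 − (17/5)·(-3/22) = -3/22.

-3/22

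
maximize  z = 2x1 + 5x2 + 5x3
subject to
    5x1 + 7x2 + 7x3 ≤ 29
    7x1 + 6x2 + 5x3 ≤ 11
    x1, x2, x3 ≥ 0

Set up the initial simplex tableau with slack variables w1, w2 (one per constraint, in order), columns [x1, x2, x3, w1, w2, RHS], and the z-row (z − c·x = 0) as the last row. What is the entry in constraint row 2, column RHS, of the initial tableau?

The RHS of constraint 2 is b_2 = 11.

11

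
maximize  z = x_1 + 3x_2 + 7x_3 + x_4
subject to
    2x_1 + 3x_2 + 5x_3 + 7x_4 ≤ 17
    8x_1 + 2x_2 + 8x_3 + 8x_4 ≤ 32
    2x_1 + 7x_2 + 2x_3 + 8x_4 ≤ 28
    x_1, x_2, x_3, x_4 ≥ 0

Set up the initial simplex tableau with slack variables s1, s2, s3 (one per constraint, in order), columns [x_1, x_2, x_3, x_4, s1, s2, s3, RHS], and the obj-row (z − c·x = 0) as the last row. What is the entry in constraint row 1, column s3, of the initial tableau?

Slack s3 belongs to constraint 3; its column is the unit vector e_3, so the entry in row 1 is 0.

0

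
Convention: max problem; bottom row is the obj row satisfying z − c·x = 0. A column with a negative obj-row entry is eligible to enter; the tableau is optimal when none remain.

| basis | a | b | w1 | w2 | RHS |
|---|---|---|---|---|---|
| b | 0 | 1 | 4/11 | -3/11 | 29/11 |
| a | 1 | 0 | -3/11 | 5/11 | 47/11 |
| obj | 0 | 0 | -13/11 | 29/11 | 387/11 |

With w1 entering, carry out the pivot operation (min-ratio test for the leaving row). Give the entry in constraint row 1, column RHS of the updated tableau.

Ratio test on column w1 — row 1: (29/11)/(4/11) = 29/4; row 2: entry -3/11 ≤ 0. Minimum is 29/4 at row 1 (b leaves); pivot element 4/11.
Divide row 1 by 4/11; eliminate column w1 from the other rows.
In the new row 1, the RHS entry is the old entry divided by the pivot: (29/11)/(4/11) = 29/4.

29/4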